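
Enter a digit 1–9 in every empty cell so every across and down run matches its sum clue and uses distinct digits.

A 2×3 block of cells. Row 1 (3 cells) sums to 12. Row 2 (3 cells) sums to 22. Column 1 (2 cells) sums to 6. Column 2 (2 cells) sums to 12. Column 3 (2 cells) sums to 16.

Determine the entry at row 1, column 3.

16 in 2 cells must be {7,9}.
The 22 across and the 6 down share only 5, so (2,1) = 5.
Given what's placed, (2,3) must be 9 to fit the 22 across and 16 down.
(1,1) = 6 − 5 = 1 completes the 6 down.
(1,3) = 16 − 9 = 7 completes the 16 down.
(2,2) = 22 − 14 = 8 completes the 22 across.
(1,2) = 12 − 8 = 4 completes the 12 across.

7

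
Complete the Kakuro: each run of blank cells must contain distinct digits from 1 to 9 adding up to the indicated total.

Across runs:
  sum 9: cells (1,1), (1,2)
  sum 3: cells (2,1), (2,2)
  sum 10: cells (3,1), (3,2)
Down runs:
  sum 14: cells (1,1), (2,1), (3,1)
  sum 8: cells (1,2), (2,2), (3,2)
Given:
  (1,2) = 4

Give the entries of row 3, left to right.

3 in 2 cells must be {1,2}.
(1,1) = 9 − 4 = 5 completes the 9 across.
Given what's placed, (2,2) must be 1 to fit the 3 across and 8 down.
(3,2) = 8 − 5 = 3 completes the 8 down.
(2,1) = 3 − 1 = 2 completes the 3 across.
(3,1) = 10 − 3 = 7 completes the 10 across.

7, 3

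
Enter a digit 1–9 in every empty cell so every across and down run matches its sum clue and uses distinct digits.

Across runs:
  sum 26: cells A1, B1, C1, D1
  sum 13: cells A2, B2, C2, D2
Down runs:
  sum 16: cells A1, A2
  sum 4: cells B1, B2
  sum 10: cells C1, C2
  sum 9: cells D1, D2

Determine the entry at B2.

1

16 in 2 cells must be {7,9}; 4 in 2 cells must be {1,3}.
Only 3 fits B1 under both its across sum 26 and down sum 4.
The 13 across and the 16 down share only 7, so A2 = 7.
B2 = 4 − 3 = 1 completes the 4 down.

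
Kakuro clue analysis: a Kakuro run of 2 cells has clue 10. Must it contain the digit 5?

No

Counterexample: {1,9} sums to 10 without using 5.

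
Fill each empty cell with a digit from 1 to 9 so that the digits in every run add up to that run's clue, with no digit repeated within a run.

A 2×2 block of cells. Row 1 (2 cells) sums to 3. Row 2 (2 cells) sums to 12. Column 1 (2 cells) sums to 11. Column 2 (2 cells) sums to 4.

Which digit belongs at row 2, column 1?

9

3 in 2 cells must be {1,2}; 4 in 2 cells must be {1,3}.
The 3 across and the 11 down share only 2, so (1,1) = 2.
(1,2) = 3 − 2 = 1 completes the 3 across.
(2,1) = 11 − 2 = 9 completes the 11 down.
(2,2) = 12 − 9 = 3 completes the 12 across.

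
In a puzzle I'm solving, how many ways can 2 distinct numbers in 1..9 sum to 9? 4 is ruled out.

3

2 distinct digits from 1–9 sum between 3 and 17.
Dropping sets that contain 4.
Enumerating: {1,8}, {2,7}, {3,6}.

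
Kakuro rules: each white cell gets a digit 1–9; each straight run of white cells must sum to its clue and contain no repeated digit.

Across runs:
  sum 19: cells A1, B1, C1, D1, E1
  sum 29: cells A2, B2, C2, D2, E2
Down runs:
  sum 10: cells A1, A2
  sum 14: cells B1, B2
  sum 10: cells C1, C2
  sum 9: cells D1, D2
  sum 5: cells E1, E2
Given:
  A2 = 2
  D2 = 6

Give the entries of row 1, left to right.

A1 = 10 − 2 = 8 completes the 10 down.
Given what's placed, B1 must be 5 to fit the 19 across and 14 down.
D1 = 9 − 6 = 3 completes the 9 down.
B2 = 14 − 5 = 9 completes the 14 down.
E2 = 4: the only remaining digit allowed by both the 29 across and the 5 down.
E1 = 5 − 4 = 1 completes the 5 down.
C2 = 29 − 21 = 8 completes the 29 across.
C1 = 19 − 17 = 2 completes the 19 across.

8, 5, 2, 3, 1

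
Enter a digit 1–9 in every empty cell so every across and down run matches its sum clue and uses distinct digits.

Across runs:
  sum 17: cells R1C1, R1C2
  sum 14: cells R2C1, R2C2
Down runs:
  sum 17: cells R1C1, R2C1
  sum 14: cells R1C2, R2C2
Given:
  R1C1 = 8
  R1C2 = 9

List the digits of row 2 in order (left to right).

9 5

17 in 2 cells must be {8,9}.
R2C1 = 17 − 8 = 9 completes the 17 down.
R2C2 = 14 − 9 = 5 completes the 14 across.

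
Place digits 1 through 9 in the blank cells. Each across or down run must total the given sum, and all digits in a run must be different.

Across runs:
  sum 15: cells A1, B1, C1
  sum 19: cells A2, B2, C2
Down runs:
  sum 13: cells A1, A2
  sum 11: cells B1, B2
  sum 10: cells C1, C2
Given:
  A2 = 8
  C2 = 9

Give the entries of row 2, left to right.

A1 = 13 − 8 = 5 completes the 13 down.
C1 = 10 − 9 = 1 completes the 10 down.
B2 = 19 − 17 = 2 completes the 19 across.
B1 = 15 − 6 = 9 completes the 15 across.

8 2 9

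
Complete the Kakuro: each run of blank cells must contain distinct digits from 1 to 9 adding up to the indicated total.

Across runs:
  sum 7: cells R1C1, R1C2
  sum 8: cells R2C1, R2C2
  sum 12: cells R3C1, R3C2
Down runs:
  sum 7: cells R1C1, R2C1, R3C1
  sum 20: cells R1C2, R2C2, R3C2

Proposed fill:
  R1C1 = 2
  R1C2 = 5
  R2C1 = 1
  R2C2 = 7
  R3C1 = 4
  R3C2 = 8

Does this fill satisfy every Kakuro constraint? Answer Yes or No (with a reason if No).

Yes

Across: 2+5=7; 1+7=8; 4+8=12. Down: 2+1+4=7; 5+7+8=20. No digit repeats within any run.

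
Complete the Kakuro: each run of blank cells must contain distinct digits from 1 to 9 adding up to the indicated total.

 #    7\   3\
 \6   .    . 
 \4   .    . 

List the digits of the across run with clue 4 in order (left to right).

3 1

4 in 2 cells must be {1,3}; 3 in 2 cells must be {1,2}.
The 4 across and the 3 down share only 1, so R2C2 = 1.
R1C2 = 3 − 1 = 2 completes the 3 down.
R2C1 = 4 − 1 = 3 completes the 4 across.
R1C1 = 6 − 2 = 4 completes the 6 across.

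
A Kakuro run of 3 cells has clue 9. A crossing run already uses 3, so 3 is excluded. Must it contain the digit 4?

No

The only way to make 9 from 3 distinct digits under that restriction is {1,2,6}, which does not contain 4.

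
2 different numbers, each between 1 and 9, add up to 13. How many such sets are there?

3

2 distinct digits from 1–9 sum between 3 and 17.
Enumerating: {4,9}, {5,8}, {6,7}.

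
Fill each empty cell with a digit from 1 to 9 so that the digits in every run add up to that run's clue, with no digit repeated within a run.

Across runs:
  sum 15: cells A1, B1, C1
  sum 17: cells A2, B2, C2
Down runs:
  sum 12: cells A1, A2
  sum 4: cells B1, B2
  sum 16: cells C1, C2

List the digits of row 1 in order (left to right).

5 3 7

4 in 2 cells must be {1,3}; 16 in 2 cells must be {7,9}.
Nothing is forced directly, so branch on B1, whose candidates are 1 or 3. If B1 = 1: that forces C1 = 9, B2 = 3, after which C2 would have to be in {5,6,8,9} for the 17 across but in {7} for the 16 down — contradiction. So B1 = 3.
Given what's placed, C1 must be 7 to fit the 15 across and 16 down.
B2 = 4 − 3 = 1 completes the 4 down.
C2 = 16 − 7 = 9 completes the 16 down.
A1 = 15 − 10 = 5 completes the 15 across.
A2 = 17 − 10 = 7 completes the 17 across.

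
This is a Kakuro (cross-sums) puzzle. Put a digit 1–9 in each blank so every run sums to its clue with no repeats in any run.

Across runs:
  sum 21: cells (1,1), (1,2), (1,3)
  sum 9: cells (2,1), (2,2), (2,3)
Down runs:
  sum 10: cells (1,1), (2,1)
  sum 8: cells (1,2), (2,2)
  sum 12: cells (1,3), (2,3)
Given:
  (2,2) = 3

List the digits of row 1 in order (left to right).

(1,2) = 8 − 3 = 5 completes the 8 down.
Nothing is forced directly, so branch on (2,3), whose candidates are 4 or 5. If (2,3) = 4: then (1,3) would have to be in {7,9} for the 21 across but in {8} for the 12 down — contradiction. So (2,3) = 5.
(1,3) = 12 − 5 = 7 completes the 12 down.
(2,1) = 9 − 8 = 1 completes the 9 across.
(1,1) = 21 − 12 = 9 completes the 21 across.

9 5 7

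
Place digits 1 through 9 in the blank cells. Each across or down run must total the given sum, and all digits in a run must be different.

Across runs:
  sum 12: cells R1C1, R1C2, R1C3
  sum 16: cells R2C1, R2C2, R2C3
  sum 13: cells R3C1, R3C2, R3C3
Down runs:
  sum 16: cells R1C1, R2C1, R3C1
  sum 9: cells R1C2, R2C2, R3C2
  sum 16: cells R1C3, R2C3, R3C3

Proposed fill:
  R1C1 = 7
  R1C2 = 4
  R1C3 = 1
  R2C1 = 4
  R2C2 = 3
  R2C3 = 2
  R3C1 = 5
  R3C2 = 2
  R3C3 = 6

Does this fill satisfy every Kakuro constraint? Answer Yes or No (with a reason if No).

No — the across run R2C1–R2C3 sums to 9, not 16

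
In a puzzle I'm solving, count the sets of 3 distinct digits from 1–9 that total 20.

4

3 distinct digits from 1–9 sum between 6 and 24.
Enumerating: {3,8,9}, {4,7,9}, {5,6,9}, {5,7,8}.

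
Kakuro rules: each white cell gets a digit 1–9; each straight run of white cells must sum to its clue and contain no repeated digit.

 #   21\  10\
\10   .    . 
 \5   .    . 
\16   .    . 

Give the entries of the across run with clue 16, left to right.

16 in 2 cells must be {7,9}.
The 5 across and the 21 down share only 4, so R2C1 = 4.
R2C2 = 5 − 4 = 1 completes the 5 across.
Given what's placed, R3C1 must be 9 to fit the 16 across and 21 down.
R3C2 = 16 − 9 = 7 completes the 16 across.
R1C1 = 21 − 13 = 8 completes the 21 down.
R1C2 = 10 − 8 = 2 completes the 10 across.

9 7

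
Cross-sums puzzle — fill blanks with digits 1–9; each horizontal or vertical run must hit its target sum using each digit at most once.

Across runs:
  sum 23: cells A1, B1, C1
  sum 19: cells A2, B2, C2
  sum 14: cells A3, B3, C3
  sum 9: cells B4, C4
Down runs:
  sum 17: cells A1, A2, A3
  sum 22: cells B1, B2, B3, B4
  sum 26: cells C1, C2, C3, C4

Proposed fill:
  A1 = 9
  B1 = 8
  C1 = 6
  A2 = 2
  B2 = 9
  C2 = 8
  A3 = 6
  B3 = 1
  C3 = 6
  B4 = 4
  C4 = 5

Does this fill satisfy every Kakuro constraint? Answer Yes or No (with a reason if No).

No — the down run C1–C4 sums to 25, not 26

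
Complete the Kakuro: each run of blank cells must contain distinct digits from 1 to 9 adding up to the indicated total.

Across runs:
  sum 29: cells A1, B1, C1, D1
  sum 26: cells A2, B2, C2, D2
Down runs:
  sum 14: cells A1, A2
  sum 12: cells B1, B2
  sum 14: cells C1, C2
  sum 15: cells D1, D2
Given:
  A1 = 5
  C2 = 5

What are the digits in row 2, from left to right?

29 in 4 cells must be {5,7,8,9}.
C1 = 14 − 5 = 9 completes the 14 down.
A2 = 14 − 5 = 9 completes the 14 down.
Given what's placed, D2 must be 8 to fit the 26 across and 15 down.
D1 = 15 − 8 = 7 completes the 15 down.
B2 = 26 − 22 = 4 completes the 26 across.
B1 = 29 − 21 = 8 completes the 29 across.

9, 4, 5, 8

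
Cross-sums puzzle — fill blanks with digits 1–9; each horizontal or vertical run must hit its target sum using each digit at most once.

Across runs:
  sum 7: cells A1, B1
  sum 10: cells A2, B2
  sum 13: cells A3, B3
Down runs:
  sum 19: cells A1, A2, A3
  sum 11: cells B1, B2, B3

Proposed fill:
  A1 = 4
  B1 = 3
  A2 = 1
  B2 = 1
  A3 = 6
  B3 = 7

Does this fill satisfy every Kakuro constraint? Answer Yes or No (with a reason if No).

No — the across run A2–B2 sums to 2, not 10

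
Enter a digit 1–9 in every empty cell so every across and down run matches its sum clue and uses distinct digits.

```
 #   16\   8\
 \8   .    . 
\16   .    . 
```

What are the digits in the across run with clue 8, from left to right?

16 in 2 cells must be {7,9}.
The 8 across and the 16 down share only 7, so R1C1 = 7.
R1C2 = 8 − 7 = 1 completes the 8 across.
R2C1 = 16 − 7 = 9 completes the 16 down.
R2C2 = 16 − 9 = 7 completes the 16 across.

7 1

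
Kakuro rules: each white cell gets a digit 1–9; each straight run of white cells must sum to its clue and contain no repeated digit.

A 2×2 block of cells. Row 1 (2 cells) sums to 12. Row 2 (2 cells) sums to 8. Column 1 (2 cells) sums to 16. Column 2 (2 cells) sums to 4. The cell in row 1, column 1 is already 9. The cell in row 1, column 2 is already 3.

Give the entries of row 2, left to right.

16 in 2 cells must be {7,9}; 4 in 2 cells must be {1,3}.
(2,1) = 16 − 9 = 7 completes the 16 down.
(2,2) = 8 − 7 = 1 completes the 8 across.

7 1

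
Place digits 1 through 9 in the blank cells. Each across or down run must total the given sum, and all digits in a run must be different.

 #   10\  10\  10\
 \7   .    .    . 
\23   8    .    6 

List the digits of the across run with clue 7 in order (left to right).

7 in 3 cells must be {1,2,4}; 23 in 3 cells must be {6,8,9}.
R1C1 = 10 − 8 = 2 completes the 10 down.
R1C3 = 10 − 6 = 4 completes the 10 down.
R2C2 = 23 − 14 = 9 completes the 23 across.
R1C2 = 7 − 6 = 1 completes the 7 across.

2, 1, 4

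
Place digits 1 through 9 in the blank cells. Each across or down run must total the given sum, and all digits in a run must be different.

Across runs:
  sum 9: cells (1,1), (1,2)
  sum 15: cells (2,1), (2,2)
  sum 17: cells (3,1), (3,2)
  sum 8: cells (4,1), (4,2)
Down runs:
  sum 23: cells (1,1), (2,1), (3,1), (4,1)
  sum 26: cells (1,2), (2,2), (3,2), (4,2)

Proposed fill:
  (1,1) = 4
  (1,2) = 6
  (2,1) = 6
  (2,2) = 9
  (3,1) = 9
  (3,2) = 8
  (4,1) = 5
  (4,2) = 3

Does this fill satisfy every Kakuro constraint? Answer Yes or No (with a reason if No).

No — the across run (1,1)–(1,2) sums to 10, not 9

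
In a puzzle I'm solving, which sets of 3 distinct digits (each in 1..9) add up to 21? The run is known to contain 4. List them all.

3 distinct digits from 1–9 sum between 6 and 24.
Keeping only sets containing 4.
Only one set works: {4,8,9}.

{4,8,9}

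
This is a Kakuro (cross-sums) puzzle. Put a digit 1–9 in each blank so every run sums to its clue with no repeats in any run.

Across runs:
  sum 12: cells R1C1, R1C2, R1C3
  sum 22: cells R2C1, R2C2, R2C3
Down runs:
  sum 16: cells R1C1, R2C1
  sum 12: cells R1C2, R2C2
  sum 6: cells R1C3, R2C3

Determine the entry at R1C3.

16 in 2 cells must be {7,9}.
The 22 across and the 6 down share only 5, so R2C3 = 5.
R1C3 = 6 − 5 = 1 completes the 6 down.
Given what's placed, R2C1 must be 9 to fit the 22 across and 16 down.
R2C2 = 22 − 14 = 8 completes the 22 across.
R1C1 = 16 − 9 = 7 completes the 16 down.
R1C2 = 12 − 8 = 4 completes the 12 across.

1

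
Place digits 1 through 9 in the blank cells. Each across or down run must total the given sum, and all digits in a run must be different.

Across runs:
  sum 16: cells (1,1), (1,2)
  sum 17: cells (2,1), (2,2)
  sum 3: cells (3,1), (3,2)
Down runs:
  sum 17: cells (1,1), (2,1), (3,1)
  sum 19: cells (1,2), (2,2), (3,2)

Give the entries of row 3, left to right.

16 in 2 cells must be {7,9}; 17 in 2 cells must be {8,9}; 3 in 2 cells must be {1,2}.
The 3 across and the 19 down share only 2, so (3,2) = 2.
Given what's placed, (1,2) must be 9 to fit the 16 across and 19 down.
(2,2) = 19 − 11 = 8 completes the 19 down.
(3,1) = 3 − 2 = 1 completes the 3 across.
(1,1) = 16 − 9 = 7 completes the 16 across.
(2,1) = 17 − 8 = 9 completes the 17 across.

1, 2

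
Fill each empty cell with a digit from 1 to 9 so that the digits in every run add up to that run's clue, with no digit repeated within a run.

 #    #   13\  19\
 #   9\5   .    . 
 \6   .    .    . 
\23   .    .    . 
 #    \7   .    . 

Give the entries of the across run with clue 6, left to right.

1 2 3

6 in 3 cells must be {1,2,3}; 23 in 3 cells must be {6,8,9}.
Only 6 fits R3C2 under both its across sum 23 and down sum 13.
Given what's placed, R3C1 must be 8 to fit the 23 across and 9 down.
R3C3 = 23 − 14 = 9 completes the 23 across.
R2C1 = 9 − 8 = 1 completes the 9 down.
R2C2 = 2: the only remaining digit allowed by both the 6 across and the 13 down.
R2C3 = 6 − 3 = 3 completes the 6 across.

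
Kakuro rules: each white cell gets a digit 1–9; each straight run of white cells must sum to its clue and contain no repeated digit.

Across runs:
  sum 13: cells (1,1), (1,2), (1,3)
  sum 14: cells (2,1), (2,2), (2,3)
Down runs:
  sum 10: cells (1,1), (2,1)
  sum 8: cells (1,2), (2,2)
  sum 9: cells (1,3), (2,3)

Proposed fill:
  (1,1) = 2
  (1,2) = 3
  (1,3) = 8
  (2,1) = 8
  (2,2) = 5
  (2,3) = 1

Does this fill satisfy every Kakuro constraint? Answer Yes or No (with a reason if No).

Yes

Across: 2+3+8=13; 8+5+1=14. Down: 2+8=10; 3+5=8; 8+1=9. No digit repeats within any run.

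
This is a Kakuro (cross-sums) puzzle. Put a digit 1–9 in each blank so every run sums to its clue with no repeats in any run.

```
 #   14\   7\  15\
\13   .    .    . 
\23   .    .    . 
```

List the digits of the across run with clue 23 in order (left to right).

9 6 8

23 in 3 cells must be {6,8,9}.
The 23 across and the 7 down share only 6, so R2C2 = 6.
R1C2 = 7 − 6 = 1 completes the 7 down.
Nothing is forced directly, so branch on R2C1, whose candidates are 8 or 9. If R2C1 = 8: then R1C1 would have to be in {3,4,5,7,8,9} for the 13 across but in {6} for the 14 down — contradiction. So R2C1 = 9.
R1C1 = 14 − 9 = 5 completes the 14 down.
R1C3 = 13 − 6 = 7 completes the 13 across.
R2C3 = 23 − 15 = 8 completes the 23 across.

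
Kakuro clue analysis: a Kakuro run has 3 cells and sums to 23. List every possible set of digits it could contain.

{6,8,9}

3 distinct digits from 1–9 sum between 6 and 24.
Only one set works: {6,8,9}.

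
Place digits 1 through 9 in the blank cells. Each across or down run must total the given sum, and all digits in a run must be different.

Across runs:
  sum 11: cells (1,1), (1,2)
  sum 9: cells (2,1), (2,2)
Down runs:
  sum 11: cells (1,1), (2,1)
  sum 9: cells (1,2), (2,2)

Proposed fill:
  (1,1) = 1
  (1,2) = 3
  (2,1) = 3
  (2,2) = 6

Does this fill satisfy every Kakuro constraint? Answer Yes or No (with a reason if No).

No — the across run (1,1)–(1,2) sums to 4, not 11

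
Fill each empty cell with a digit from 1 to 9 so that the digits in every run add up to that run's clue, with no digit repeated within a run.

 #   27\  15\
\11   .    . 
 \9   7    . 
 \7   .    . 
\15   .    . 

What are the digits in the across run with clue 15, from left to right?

9, 6

R2C2 = 9 − 7 = 2 completes the 9 across.
No cell is forced outright now. R3C1 can only be 3 or 5 or 6 (the digits allowed by both its 7 across and its 27 down). If R3C1 = 5: then R3C2 would have to be in {2} for the 7 across but in {1,3,4,5,6,7,8,9} for the 15 down — contradiction. If R3C1 = 6: that forces R3C2 = 1, R4C1 = 9, after which R4C2 would have to be in {6} for the 15 across but in {3,4,5,7,8,9} for the 15 down — contradiction. So R3C1 = 3.
R3C2 = 7 − 3 = 4 completes the 7 across.
No cell is forced outright now. R1C1 can only be 8 or 9 (the digits allowed by both its 11 across and its 27 down). If R1C1 = 9: then R1C2 would have to be in {2} for the 11 across but in {1,3,6,8} for the 15 down — contradiction. So R1C1 = 8.
R1C2 = 11 − 8 = 3 completes the 11 across.
R4C1 = 27 − 18 = 9 completes the 27 down.
R4C2 = 15 − 9 = 6 completes the 15 across.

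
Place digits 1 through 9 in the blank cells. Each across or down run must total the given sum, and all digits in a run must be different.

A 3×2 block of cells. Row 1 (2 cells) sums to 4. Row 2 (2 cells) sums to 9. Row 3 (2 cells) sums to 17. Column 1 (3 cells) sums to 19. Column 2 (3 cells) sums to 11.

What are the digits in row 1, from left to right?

3 1

4 in 2 cells must be {1,3}; 17 in 2 cells must be {8,9}.
The 4 across and the 19 down share only 3, so (1,1) = 3.
(1,2) = 4 − 3 = 1 completes the 4 across.
Given what's placed, (2,1) must be 7 to fit the 9 across and 19 down.
(2,2) = 9 − 7 = 2 completes the 9 across.
(3,1) = 19 − 10 = 9 completes the 19 down.
(3,2) = 17 − 9 = 8 completes the 17 across.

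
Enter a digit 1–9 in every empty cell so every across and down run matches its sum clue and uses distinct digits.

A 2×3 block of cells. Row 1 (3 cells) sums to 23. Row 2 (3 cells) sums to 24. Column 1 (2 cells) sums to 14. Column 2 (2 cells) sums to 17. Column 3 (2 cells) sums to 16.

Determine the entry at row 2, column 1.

23 in 3 cells must be {6,8,9}; 24 in 3 cells must be {7,8,9}; 17 in 2 cells must be {8,9}.
The 23 across and the 16 down share only 9, so (1,3) = 9.
(2,3) = 16 − 9 = 7 completes the 16 down.
Given what's placed, (1,2) must be 8 to fit the 23 across and 17 down.
(2,2) = 17 − 8 = 9 completes the 17 down.
(1,1) = 23 − 17 = 6 completes the 23 across.
(2,1) = 24 − 16 = 8 completes the 24 across.

8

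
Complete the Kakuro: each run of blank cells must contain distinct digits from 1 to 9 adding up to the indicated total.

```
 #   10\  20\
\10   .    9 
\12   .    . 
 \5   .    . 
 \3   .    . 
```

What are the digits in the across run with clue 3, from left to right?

2 1

3 in 2 cells must be {1,2}; 10 in 4 cells must be {1,2,3,4}.
R1C1 = 10 − 9 = 1 completes the 10 across.
Given what's placed, R4C1 must be 2 to fit the 3 across and 10 down.
R4C2 = 3 − 2 = 1 completes the 3 across.
No cell is forced outright now. R2C1 can only be 3 or 4 (the digits allowed by both its 12 across and its 10 down). If R2C1 = 3: then R2C2 would have to be in {9} for the 12 across but in {2,3,4,6,7,8} for the 20 down — contradiction. So R2C1 = 4.
R2C2 = 12 − 4 = 8 completes the 12 across.
R3C1 = 10 − 7 = 3 completes the 10 down.
R3C2 = 5 − 3 = 2 completes the 5 across.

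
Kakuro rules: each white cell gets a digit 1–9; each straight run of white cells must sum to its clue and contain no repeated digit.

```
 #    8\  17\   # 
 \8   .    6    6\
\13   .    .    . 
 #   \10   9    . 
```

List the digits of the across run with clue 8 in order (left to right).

2 6

R1C1 = 8 − 6 = 2 completes the 8 across.
R2C1 = 8 − 2 = 6 completes the 8 down.
R2C2 = 17 − 15 = 2 completes the 17 down.
R2C3 = 13 − 8 = 5 completes the 13 across.
R3C3 = 10 − 9 = 1 completes the 10 across.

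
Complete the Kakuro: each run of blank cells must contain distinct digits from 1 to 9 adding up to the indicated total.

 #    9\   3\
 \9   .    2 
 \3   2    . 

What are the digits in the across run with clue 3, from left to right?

3 in 2 cells must be {1,2}.
R1C1 = 9 − 2 = 7 completes the 9 across.
R2C2 = 3 − 2 = 1 completes the 3 across.

2 1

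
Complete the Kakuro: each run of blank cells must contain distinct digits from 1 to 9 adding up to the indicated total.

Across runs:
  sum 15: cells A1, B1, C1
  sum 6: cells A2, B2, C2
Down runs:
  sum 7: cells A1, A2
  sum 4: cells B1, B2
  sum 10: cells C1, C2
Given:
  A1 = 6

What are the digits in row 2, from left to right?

1 3 2

6 in 3 cells must be {1,2,3}; 4 in 2 cells must be {1,3}.
B1 = 1: the only remaining digit allowed by both the 15 across and the 4 down.
C1 = 15 − 7 = 8 completes the 15 across.
A2 = 7 − 6 = 1 completes the 7 down.
B2 = 4 − 1 = 3 completes the 4 down.
C2 = 6 − 4 = 2 completes the 6 across.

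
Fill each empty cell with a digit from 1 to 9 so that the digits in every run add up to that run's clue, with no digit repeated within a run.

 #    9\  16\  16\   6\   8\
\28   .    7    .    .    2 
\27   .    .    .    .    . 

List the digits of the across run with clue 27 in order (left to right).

16 in 2 cells must be {7,9}.
R1C3 = 9: the only remaining digit allowed by both the 28 across and the 16 down.
Given what's placed, R1C4 must be 4 to fit the 28 across and 6 down.
R2C2 = 16 − 7 = 9 completes the 16 down.
R2C3 = 16 − 9 = 7 completes the 16 down.
R2C4 = 6 − 4 = 2 completes the 6 down.
R2C5 = 8 − 2 = 6 completes the 8 down.
R1C1 = 28 − 22 = 6 completes the 28 across.
R2C1 = 27 − 24 = 3 completes the 27 across.

3, 9, 7, 2, 6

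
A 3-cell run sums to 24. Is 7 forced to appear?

Yes

The only way to make 24 from 3 distinct digits is {7,8,9}, which contains 7.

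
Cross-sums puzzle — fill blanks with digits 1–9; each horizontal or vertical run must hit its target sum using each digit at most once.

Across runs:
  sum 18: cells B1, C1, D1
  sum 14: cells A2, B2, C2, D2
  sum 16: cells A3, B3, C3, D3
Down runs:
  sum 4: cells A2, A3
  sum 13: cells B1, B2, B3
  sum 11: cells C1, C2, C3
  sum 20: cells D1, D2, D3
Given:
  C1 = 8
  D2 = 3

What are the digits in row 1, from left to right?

4 in 2 cells must be {1,3}.
Given what's placed, D1 must be 9 to fit the 18 across and 20 down.
Given what's placed, A2 must be 1 to fit the 14 across and 4 down.
C2 = 2: the only remaining digit allowed by both the 14 across and the 11 down.
A3 = 4 − 1 = 3 completes the 4 down.
C3 = 11 − 10 = 1 completes the 11 down.
D3 = 20 − 12 = 8 completes the 20 down.
B1 = 18 − 17 = 1 completes the 18 across.

1, 8, 9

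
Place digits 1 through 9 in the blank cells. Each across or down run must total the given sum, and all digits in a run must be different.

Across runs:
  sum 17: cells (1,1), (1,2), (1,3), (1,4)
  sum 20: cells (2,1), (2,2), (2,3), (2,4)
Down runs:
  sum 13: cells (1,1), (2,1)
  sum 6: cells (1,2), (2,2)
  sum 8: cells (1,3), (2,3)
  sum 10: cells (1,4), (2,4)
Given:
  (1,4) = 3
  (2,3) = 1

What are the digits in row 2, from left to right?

(1,3) = 8 − 1 = 7 completes the 8 down.
(2,4) = 10 − 3 = 7 completes the 10 down.
Given what's placed, (2,2) must be 4 to fit the 20 across and 6 down.
(1,2) = 6 − 4 = 2 completes the 6 down.
(2,1) = 20 − 12 = 8 completes the 20 across.
(1,1) = 17 − 12 = 5 completes the 17 across.

8 4 1 7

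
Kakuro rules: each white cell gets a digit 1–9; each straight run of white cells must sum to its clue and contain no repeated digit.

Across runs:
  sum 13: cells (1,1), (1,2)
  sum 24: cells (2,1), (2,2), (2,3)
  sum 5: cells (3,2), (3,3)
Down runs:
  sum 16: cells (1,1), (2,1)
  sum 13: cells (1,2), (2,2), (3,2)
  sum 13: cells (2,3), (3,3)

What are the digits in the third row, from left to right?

1 4

24 in 3 cells must be {7,8,9}; 16 in 2 cells must be {7,9}.
The 5 across and the 13 down share only 4, so (3,3) = 4.
(2,3) = 13 − 4 = 9 completes the 13 down.
(3,2) = 5 − 4 = 1 completes the 5 across.
(2,1) = 7: the only remaining digit allowed by both the 24 across and the 16 down.
(2,2) = 24 − 16 = 8 completes the 24 across.
(1,1) = 16 − 7 = 9 completes the 16 down.
(1,2) = 13 − 9 = 4 completes the 13 across.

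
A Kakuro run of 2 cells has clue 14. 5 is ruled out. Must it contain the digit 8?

The only way to make 14 from 2 distinct digits under that restriction is {6,8}, which contains 8.

Yes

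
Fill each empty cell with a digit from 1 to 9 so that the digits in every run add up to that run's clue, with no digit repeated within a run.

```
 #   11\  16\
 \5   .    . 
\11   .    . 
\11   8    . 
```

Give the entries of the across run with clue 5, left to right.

Given what's placed, R2C1 must be 2 to fit the 11 across and 11 down.
R2C2 = 11 − 2 = 9 completes the 11 across.
R3C2 = 11 − 8 = 3 completes the 11 across.
R1C1 = 11 − 10 = 1 completes the 11 down.
R1C2 = 5 − 1 = 4 completes the 5 across.

1 4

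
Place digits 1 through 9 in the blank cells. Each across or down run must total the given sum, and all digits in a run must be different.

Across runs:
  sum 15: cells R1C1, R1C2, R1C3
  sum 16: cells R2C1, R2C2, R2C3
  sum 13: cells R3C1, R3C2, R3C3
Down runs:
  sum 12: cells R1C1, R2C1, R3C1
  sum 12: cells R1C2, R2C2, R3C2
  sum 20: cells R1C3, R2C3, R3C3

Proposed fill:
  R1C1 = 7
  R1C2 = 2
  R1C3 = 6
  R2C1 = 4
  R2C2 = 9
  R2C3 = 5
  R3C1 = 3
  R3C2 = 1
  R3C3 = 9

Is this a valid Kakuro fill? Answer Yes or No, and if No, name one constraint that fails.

No — the across run R2C1–R2C3 sums to 18, not 16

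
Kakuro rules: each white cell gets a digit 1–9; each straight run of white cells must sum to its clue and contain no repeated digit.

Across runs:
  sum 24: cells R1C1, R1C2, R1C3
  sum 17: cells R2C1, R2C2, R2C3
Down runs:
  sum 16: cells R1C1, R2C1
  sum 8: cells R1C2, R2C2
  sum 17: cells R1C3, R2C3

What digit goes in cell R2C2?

1

24 in 3 cells must be {7,8,9}; 16 in 2 cells must be {7,9}; 17 in 2 cells must be {8,9}.
The 24 across and the 8 down share only 7, so R1C2 = 7.
R2C2 = 8 − 7 = 1 completes the 8 down.
Given what's placed, R2C3 must be 9 to fit the 17 across and 17 down.
R1C1 = 9: the only remaining digit allowed by both the 24 across and the 16 down.
R1C3 = 24 − 16 = 8 completes the 24 across.
R2C1 = 17 − 10 = 7 completes the 17 across.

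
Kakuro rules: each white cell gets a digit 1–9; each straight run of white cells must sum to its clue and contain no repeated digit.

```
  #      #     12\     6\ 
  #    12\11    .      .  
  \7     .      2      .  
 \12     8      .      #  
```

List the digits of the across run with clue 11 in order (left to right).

6 5

7 in 3 cells must be {1,2,4}.
R2C1 = 12 − 8 = 4 completes the 12 down.
R2C3 = 7 − 6 = 1 completes the 7 across.
R3C2 = 12 − 8 = 4 completes the 12 across.
R1C2 = 12 − 6 = 6 completes the 12 down.
R1C3 = 11 − 6 = 5 completes the 11 across.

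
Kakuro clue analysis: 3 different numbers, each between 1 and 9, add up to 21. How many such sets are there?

3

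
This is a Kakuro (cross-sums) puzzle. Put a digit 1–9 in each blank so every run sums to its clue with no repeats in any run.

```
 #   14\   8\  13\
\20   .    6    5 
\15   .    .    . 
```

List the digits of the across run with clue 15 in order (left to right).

R1C1 = 20 − 11 = 9 completes the 20 across.
R2C1 = 14 − 9 = 5 completes the 14 down.
R2C2 = 8 − 6 = 2 completes the 8 down.
R2C3 = 15 − 7 = 8 completes the 15 across.

5 2 8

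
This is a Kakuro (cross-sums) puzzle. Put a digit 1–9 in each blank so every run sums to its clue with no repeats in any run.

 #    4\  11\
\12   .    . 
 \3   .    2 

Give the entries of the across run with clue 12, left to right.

3 9

3 in 2 cells must be {1,2}; 4 in 2 cells must be {1,3}.
R1C1 = 3: only digit in both the 12-across and 4-down candidate sets.
R1C2 = 12 − 3 = 9 completes the 12 across.
R2C1 = 3 − 2 = 1 completes the 3 across.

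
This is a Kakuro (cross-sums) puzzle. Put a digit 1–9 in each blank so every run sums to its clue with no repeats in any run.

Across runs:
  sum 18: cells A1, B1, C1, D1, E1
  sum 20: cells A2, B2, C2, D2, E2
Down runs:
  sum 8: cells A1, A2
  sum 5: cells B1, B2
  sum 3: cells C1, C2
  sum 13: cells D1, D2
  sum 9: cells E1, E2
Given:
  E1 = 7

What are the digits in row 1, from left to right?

3 in 2 cells must be {1,2}.
D1 = 5: the only remaining digit allowed by both the 18 across and the 13 down.
D2 = 13 − 5 = 8 completes the 13 down.
E2 = 9 − 7 = 2 completes the 9 down.
C2 = 1: the only remaining digit allowed by both the 20 across and the 3 down.
C1 = 3 − 1 = 2 completes the 3 down.
Nothing is forced directly, so branch on B2, whose candidates are 3 or 4. If B2 = 3: then B1 would have to be in {1,3} for the 18 across but in {2} for the 5 down — contradiction. So B2 = 4.
B1 = 5 − 4 = 1 completes the 5 down.
A2 = 20 − 15 = 5 completes the 20 across.
A1 = 18 − 15 = 3 completes the 18 across.

3 1 2 5 7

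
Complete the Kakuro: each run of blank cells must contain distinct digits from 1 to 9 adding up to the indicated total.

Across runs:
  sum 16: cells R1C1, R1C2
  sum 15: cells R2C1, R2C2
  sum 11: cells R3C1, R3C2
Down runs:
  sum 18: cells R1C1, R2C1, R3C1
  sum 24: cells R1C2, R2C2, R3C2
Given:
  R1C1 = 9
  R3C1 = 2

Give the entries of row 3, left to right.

2 9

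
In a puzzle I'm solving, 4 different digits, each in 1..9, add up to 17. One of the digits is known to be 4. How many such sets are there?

4 distinct digits from 1–9 sum between 10 and 30.
Keeping only sets containing 4.
Enumerating: {1,3,4,9}, {1,4,5,7}, {2,3,4,8}, {2,4,5,6}.

4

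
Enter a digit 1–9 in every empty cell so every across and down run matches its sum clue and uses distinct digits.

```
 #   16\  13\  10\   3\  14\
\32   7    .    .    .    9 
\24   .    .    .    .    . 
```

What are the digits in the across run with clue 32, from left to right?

7, 6, 8, 2, 9

16 in 2 cells must be {7,9}; 3 in 2 cells must be {1,2}.
Given what's placed, R1C4 must be 2 to fit the 32 across and 3 down.
R2C1 = 16 − 7 = 9 completes the 16 down.
R2C4 = 3 − 2 = 1 completes the 3 down.
R2C5 = 14 − 9 = 5 completes the 14 down.
Nothing is forced directly, so branch on R2C2, whose candidates are 6 or 7. If R2C2 = 6: then R1C2 would have to be in {6,8} for the 32 across but in {7} for the 13 down — contradiction. So R2C2 = 7.
R1C2 = 13 − 7 = 6 completes the 13 down.
R1C3 = 32 − 24 = 8 completes the 32 across.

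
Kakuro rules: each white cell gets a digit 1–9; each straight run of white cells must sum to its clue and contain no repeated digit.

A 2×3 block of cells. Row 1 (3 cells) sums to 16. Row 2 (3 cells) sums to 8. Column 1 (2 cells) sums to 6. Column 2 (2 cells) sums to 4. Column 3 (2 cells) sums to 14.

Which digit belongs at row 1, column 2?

4 in 2 cells must be {1,3}.
The 8 across and the 14 down share only 5, so (2,3) = 5.
(1,3) = 14 − 5 = 9 completes the 14 down.
Given what's placed, (2,2) must be 1 to fit the 8 across and 4 down.
(1,2) = 4 − 1 = 3 completes the 4 down.
(2,1) = 8 − 6 = 2 completes the 8 across.
(1,1) = 16 − 12 = 4 completes the 16 across.

3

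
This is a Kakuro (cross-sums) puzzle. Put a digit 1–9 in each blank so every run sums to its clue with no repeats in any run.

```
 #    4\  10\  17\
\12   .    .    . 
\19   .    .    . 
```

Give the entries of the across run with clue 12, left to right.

4 in 2 cells must be {1,3}; 17 in 2 cells must be {8,9}.
The 19 across and the 4 down share only 3, so R2C1 = 3.
Given what's placed, R2C3 must be 9 to fit the 19 across and 17 down.
R1C1 = 4 − 3 = 1 completes the 4 down.
R1C3 = 17 − 9 = 8 completes the 17 down.
R2C2 = 19 − 12 = 7 completes the 19 across.
R1C2 = 12 − 9 = 3 completes the 12 across.

1 3 8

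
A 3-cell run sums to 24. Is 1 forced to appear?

No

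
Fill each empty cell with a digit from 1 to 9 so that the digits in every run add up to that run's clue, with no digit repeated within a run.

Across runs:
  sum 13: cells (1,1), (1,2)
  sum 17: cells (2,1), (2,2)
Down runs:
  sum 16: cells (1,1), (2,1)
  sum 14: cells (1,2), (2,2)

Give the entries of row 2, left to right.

9 8

17 in 2 cells must be {8,9}; 16 in 2 cells must be {7,9}.
The 17 across and the 16 down share only 9, so (2,1) = 9.
(2,2) = 17 − 9 = 8 completes the 17 across.
(1,1) = 16 − 9 = 7 completes the 16 down.
(1,2) = 13 − 7 = 6 completes the 13 across.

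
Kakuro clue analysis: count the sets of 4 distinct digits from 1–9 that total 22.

11

4 distinct digits from 1–9 sum between 10 and 30.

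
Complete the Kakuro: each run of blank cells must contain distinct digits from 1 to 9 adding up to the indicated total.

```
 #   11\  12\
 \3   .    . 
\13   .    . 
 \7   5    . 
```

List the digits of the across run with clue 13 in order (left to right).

3 in 2 cells must be {1,2}.
Given what's placed, R1C1 must be 2 to fit the 3 across and 11 down.
R1C2 = 3 − 2 = 1 completes the 3 across.
R2C1 = 11 − 7 = 4 completes the 11 down.
R2C2 = 13 − 4 = 9 completes the 13 across.
R3C2 = 7 − 5 = 2 completes the 7 across.

4 9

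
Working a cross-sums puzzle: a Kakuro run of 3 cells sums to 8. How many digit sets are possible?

3 distinct digits from 1–9 sum between 6 and 24.
Enumerating: {1,2,5}, {1,3,4}.

2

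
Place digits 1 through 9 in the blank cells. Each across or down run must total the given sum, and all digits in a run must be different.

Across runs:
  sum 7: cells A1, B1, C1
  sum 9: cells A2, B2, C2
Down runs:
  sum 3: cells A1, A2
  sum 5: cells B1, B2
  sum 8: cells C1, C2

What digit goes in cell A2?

7 in 3 cells must be {1,2,4}; 3 in 2 cells must be {1,2}.
Nothing is forced directly, so branch on A1, whose candidates are 1 or 2. If A1 = 2: that forces C1 = 1, A2 = 1, after which C2 would have to be in {2,3,5,6} for the 9 across but in {7} for the 8 down — contradiction. So A1 = 1.
Given what's placed, C1 must be 2 to fit the 7 across and 8 down.
A2 = 3 − 1 = 2 completes the 3 down.
C2 = 8 − 2 = 6 completes the 8 down.
B1 = 7 − 3 = 4 completes the 7 across.
B2 = 9 − 8 = 1 completes the 9 across.

2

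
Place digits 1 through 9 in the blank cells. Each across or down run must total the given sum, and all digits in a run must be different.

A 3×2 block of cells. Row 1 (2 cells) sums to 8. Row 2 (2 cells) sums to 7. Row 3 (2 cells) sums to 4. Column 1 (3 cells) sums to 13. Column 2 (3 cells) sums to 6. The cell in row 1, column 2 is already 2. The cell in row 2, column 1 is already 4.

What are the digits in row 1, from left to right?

4 in 2 cells must be {1,3}; 6 in 3 cells must be {1,2,3}.
(1,1) = 8 − 2 = 6 completes the 8 across.
(2,2) = 7 − 4 = 3 completes the 7 across.
(3,1) = 13 − 10 = 3 completes the 13 down.
(3,2) = 4 − 3 = 1 completes the 4 across.

6 2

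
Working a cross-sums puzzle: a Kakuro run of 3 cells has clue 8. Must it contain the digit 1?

Yes

Every partition of 8 into 3 distinct digits includes 1: {1,2,5}, {1,3,4}.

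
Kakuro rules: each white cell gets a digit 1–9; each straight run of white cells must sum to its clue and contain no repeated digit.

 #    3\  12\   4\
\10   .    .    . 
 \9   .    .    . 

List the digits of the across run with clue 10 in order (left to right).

3 in 2 cells must be {1,2}; 4 in 2 cells must be {1,3}.
Nothing is forced directly, so branch on R1C3, whose candidates are 1 or 3. If R1C3 = 3: that forces R1C2 = 5, after which R2C2 would have to be in {1,2,3,4,5,6} for the 9 across but in {7} for the 12 down — contradiction. So R1C3 = 1.
Given what's placed, R1C1 must be 2 to fit the 10 across and 3 down.
R1C2 = 10 − 3 = 7 completes the 10 across.
R2C1 = 3 − 2 = 1 completes the 3 down.
R2C2 = 12 − 7 = 5 completes the 12 down.
R2C3 = 9 − 6 = 3 completes the 9 across.

2 7 1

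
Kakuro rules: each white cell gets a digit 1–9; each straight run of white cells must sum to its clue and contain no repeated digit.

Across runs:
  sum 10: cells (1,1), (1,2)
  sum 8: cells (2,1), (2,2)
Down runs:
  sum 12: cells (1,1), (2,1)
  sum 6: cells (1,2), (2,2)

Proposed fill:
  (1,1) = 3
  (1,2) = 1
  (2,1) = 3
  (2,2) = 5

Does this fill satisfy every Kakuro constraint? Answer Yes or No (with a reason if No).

No — the across run (1,1)–(1,2) sums to 4, not 10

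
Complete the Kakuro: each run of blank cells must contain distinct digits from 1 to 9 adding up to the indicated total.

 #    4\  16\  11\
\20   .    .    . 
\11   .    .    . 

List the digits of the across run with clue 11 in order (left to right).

1 7 3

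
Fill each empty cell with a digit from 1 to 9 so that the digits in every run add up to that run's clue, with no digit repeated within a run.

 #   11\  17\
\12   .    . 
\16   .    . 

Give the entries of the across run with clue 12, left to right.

4, 8

16 in 2 cells must be {7,9}; 17 in 2 cells must be {8,9}.
The 16 across and the 17 down share only 9, so R2C2 = 9.
R1C2 = 17 − 9 = 8 completes the 17 down.
R2C1 = 16 − 9 = 7 completes the 16 across.
R1C1 = 12 − 8 = 4 completes the 12 across.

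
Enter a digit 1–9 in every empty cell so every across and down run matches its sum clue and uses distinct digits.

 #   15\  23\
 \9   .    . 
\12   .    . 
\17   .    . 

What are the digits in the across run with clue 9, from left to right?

3, 6

17 in 2 cells must be {8,9}; 23 in 3 cells must be {6,8,9}.
Nothing is forced directly, so branch on R1C2, whose candidates are 6 or 8. If R1C2 = 8: that forces R1C1 = 1, R2C2 = 9, after which R3C2 would have to be in {8,9} for the 17 across but in {6} for the 23 down — contradiction. So R1C2 = 6.
R1C1 = 9 − 6 = 3 completes the 9 across.
Given what's placed, R3C1 must be 8 to fit the 17 across and 15 down.
R3C2 = 17 − 8 = 9 completes the 17 across.
R2C1 = 15 − 11 = 4 completes the 15 down.
R2C2 = 12 − 4 = 8 completes the 12 across.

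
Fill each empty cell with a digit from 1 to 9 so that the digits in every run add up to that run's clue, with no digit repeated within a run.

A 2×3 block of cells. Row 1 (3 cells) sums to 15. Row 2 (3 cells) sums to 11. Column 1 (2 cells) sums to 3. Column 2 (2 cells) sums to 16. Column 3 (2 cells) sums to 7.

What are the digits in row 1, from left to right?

3 in 2 cells must be {1,2}; 16 in 2 cells must be {7,9}.
The 11 across and the 16 down share only 7, so (2,2) = 7.
(1,2) = 16 − 7 = 9 completes the 16 down.
Given what's placed, (2,1) must be 1 to fit the 11 across and 3 down.
(2,3) = 11 − 8 = 3 completes the 11 across.
(1,1) = 3 − 1 = 2 completes the 3 down.
(1,3) = 15 − 11 = 4 completes the 15 across.

2 9 4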